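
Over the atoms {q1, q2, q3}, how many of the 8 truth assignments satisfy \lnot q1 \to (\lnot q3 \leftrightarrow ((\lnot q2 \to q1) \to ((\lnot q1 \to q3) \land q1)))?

Initial set: {(\lnot q1 \to (\lnot q3 \leftrightarrow ((\lnot q2 \to q1) \to ((\lnot q1 \to q3) \land q1))))}.
(\lnot q1 \to (\lnot q3 \leftrightarrow ((\lnot q2 \to q1) \to ((\lnot q1 \to q3) \land q1)))): β-rule — branch into \lnot \lnot q1  //  (\lnot q3 \leftrightarrow ((\lnot q2 \to q1) \to ((\lnot q1 \to q3) \land q1))).
  branch 1 (add \lnot \lnot q1):
    ○ open, literals {q1=T}.
  branch 2 (add (\lnot q3 \leftrightarrow ((\lnot q2 \to q1) \to ((\lnot q1 \to q3) \land q1)))):
    (\lnot q3 \leftrightarrow ((\lnot q2 \to q1) \to ((\lnot q1 \to q3) \land q1))): β-rule — branch into \lnot q3, ((\lnot q2 \to q1) \to ((\lnot q1 \to q3) \land q1))  //  \lnot \lnot q3, \lnot ((\lnot q2 \to q1) \to ((\lnot q1 \to q3) \land q1)).
      branch 2.1 (add \lnot q3, ((\lnot q2 \to q1) \to ((\lnot q1 \to q3) \land q1))):
        ((\lnot q2 \to q1) \to ((\lnot q1 \to q3) \land q1)): β-rule — branch into \lnot (\lnot q2 \to q1)  //  ((\lnot q1 \to q3) \land q1).
          branch 2.1.1 (add \lnot (\lnot q2 \to q1)):
            \lnot (\lnot q2 \to q1): α-rule — add \lnot q2, \lnot q1.
            ○ open, literals {q1=F, q2=F, q3=F}.
          branch 2.1.2 (add ((\lnot q1 \to q3) \land q1)):
            ((\lnot q1 \to q3) \land q1): α-rule — add (\lnot q1 \to q3), q1.
            (\lnot q1 \to q3): β-rule — branch into \lnot \lnot q1  //  q3.
              branch 2.1.2.1 (add \lnot \lnot q1):
                ○ open, literals {q1=T, q3=F}.
              branch 2.1.2.2 (add q3):
                × closes — contains both q3 and \lnot q3.
      branch 2.2 (add \lnot \lnot q3, \lnot ((\lnot q2 \to q1) \to ((\lnot q1 \to q3) \land q1))):
        \lnot ((\lnot q2 \to q1) \to ((\lnot q1 \to q3) \land q1)): α-rule — add (\lnot q2 \to q1), \lnot ((\lnot q1 \to q3) \land q1).
        (\lnot q2 \to q1): β-rule — branch into \lnot \lnot q2  //  q1.
          branch 2.2.1 (add \lnot \lnot q2):
            \lnot ((\lnot q1 \to q3) \land q1): β-rule — branch into \lnot (\lnot q1 \to q3)  //  \lnot q1.
              branch 2.2.1.1 (add \lnot (\lnot q1 \to q3)):
                \lnot (\lnot q1 \to q3): α-rule — add \lnot q1, \lnot q3.
                × closes — contains both q3 and \lnot q3.
              branch 2.2.1.2 (add \lnot q1):
                ○ open, literals {q1=F, q2=T, q3=T}.
          branch 2.2.2 (add q1):
            \lnot ((\lnot q1 \to q3) \land q1): β-rule — branch into \lnot (\lnot q1 \to q3)  //  \lnot q1.
              branch 2.2.2.1 (add \lnot (\lnot q1 \to q3)):
                \lnot (\lnot q1 \to q3): α-rule — add \lnot q1, \lnot q3.
                × closes — contains both q1 and \lnot q1.
              branch 2.2.2.2 (add \lnot q1):
                × closes — contains both q1 and \lnot q1.
4 branches closed, 4 open.
Each open branch fixes some atoms; the unmentioned ones are free. Counting distinct full assignments: branch {q1=T} (q2, q3) contributes 4 new; branch {q1=F, q2=F, q3=F} (none free) contributes 1 new; branch {q1=T, q3=F} (q2) contributes 0 new; branch {q1=F, q2=T, q3=T} (none free) contributes 1 new. Total: 6.

6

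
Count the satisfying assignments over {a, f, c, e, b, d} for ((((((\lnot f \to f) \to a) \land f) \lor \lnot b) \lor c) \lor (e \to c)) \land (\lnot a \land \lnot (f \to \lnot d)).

Initial set: {(((((((\lnot f \to f) \to a) \land f) \lor \lnot b) \lor c) \lor (e \to c)) \land (\lnot a \land \lnot (f \to \lnot d)))}.
(((((((\lnot f \to f) \to a) \land f) \lor \lnot b) \lor c) \lor (e \to c)) \land (\lnot a \land \lnot (f \to \lnot d))): α-rule — add ((((((\lnot f \to f) \to a) \land f) \lor \lnot b) \lor c) \lor (e \to c)), (\lnot a \land \lnot (f \to \lnot d)).
(\lnot a \land \lnot (f \to \lnot d)): α-rule — add \lnot a, \lnot (f \to \lnot d).
\lnot (f \to \lnot d): α-rule — add f, \lnot \lnot d.
((((((\lnot f \to f) \to a) \land f) \lor \lnot b) \lor c) \lor (e \to c)): β-rule — branch into (((((\lnot f \to f) \to a) \land f) \lor \lnot b) \lor c)  //  (e \to c).
  branch 1 (add (((((\lnot f \to f) \to a) \land f) \lor \lnot b) \lor c)):
    (((((\lnot f \to f) \to a) \land f) \lor \lnot b) \lor c): β-rule — branch into ((((\lnot f \to f) \to a) \land f) \lor \lnot b)  //  c.
      branch 1.1 (add ((((\lnot f \to f) \to a) \land f) \lor \lnot b)):
        ((((\lnot f \to f) \to a) \land f) \lor \lnot b): β-rule — branch into (((\lnot f \to f) \to a) \land f)  //  \lnot b.
          branch 1.1.1 (add (((\lnot f \to f) \to a) \land f)):
            (((\lnot f \to f) \to a) \land f): α-rule — add ((\lnot f \to f) \to a), f.
            ((\lnot f \to f) \to a): β-rule — branch into \lnot (\lnot f \to f)  //  a.
              branch 1.1.1.1 (add \lnot (\lnot f \to f)):
                \lnot (\lnot f \to f): α-rule — add \lnot f, \lnot f.
                × closes — contains both f and \lnot f.
              branch 1.1.1.2 (add a):
                × closes — contains both a and \lnot a.
          branch 1.1.2 (add \lnot b):
            ○ open, literals {a=false, b=false, d=true, f=true}.
      branch 1.2 (add c):
        ○ open, literals {a=false, c=true, d=true, f=true}.
  branch 2 (add (e \to c)):
    (e \to c): β-rule — branch into \lnot e  //  c.
      branch 2.1 (add \lnot e):
        ○ open, literals {a=false, d=true, e=false, f=true}.
      branch 2.2 (add c):
        ○ open, literals {a=false, c=true, d=true, f=true}.
2 branches closed, 4 open.
Each open branch fixes some atoms; the unmentioned ones are free. Counting distinct full assignments: branch {a=false, b=false, d=true, f=true} (c, e) contributes 4 new; branch {a=false, c=true, d=true, f=true} (e, b) contributes 2 new; branch {a=false, d=true, e=false, f=true} (c, b) contributes 1 new; branch {a=false, c=true, d=true, f=true} (e, b) contributes 0 new. Total: 7.

7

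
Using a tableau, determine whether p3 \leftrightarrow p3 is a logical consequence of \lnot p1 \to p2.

Initial set: {(\lnot p1 \to p2); \lnot (p3 \leftrightarrow p3)}.
(\lnot p1 \to p2): β-rule — branch into \lnot \lnot p1  //  p2.
  branch 1 (add \lnot \lnot p1):
    \lnot (p3 \leftrightarrow p3): β-rule — branch into p3, \lnot p3  //  \lnot p3, p3.
      branch 1.1 (add p3, \lnot p3):
        × closes — contains both p3 and \lnot p3.
      branch 1.2 (add \lnot p3, p3):
        × closes — contains both p3 and \lnot p3.
  branch 2 (add p2):
    \lnot (p3 \leftrightarrow p3): β-rule — branch into p3, \lnot p3  //  \lnot p3, p3.
      branch 2.1 (add p3, \lnot p3):
        × closes — contains both p3 and \lnot p3.
      branch 2.2 (add \lnot p3, p3):
        × closes — contains both p3 and \lnot p3.
All 4 branches close.
Every branch closed, so the premises entail the conclusion.

Yes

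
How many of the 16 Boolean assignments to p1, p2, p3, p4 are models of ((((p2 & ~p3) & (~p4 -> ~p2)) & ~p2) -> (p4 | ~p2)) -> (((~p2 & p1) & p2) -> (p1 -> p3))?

16

Initial set: {T (((((p2 & ~p3) & (~p4 -> ~p2)) & ~p2) -> (p4 | ~p2)) -> (((~p2 & p1) & p2) -> (p1 -> p3)))}.
T (((((p2 & ~p3) & (~p4 -> ~p2)) & ~p2) -> (p4 | ~p2)) -> (((~p2 & p1) & p2) -> (p1 -> p3))): β-rule — branch into F ((((p2 & ~p3) & (~p4 -> ~p2)) & ~p2) -> (p4 | ~p2))  //  T (((~p2 & p1) & p2) -> (p1 -> p3)).
  branch 1 (add F ((((p2 & ~p3) & (~p4 -> ~p2)) & ~p2) -> (p4 | ~p2))):
    F ((((p2 & ~p3) & (~p4 -> ~p2)) & ~p2) -> (p4 | ~p2)): α-rule — add T (((p2 & ~p3) & (~p4 -> ~p2)) & ~p2), F (p4 | ~p2).
    T (((p2 & ~p3) & (~p4 -> ~p2)) & ~p2): α-rule — add T ((p2 & ~p3) & (~p4 -> ~p2)), T ~p2.
    F (p4 | ~p2): α-rule — add F p4, F ~p2.
    × closes — contains both p2 and ~p2.
  branch 2 (add T (((~p2 & p1) & p2) -> (p1 -> p3))):
    T (((~p2 & p1) & p2) -> (p1 -> p3)): β-rule — branch into F ((~p2 & p1) & p2)  //  T (p1 -> p3).
      branch 2.1 (add F ((~p2 & p1) & p2)):
        F ((~p2 & p1) & p2): β-rule — branch into F (~p2 & p1)  //  F p2.
          branch 2.1.1 (add F (~p2 & p1)):
            F (~p2 & p1): β-rule — branch into F ~p2  //  F p1.
              branch 2.1.1.1 (add F ~p2):
                ○ open, literals {p2=true}.
              branch 2.1.1.2 (add F p1):
                ○ open, literals {p1=false}.
          branch 2.1.2 (add F p2):
            ○ open, literals {p2=false}.
      branch 2.2 (add T (p1 -> p3)):
        T (p1 -> p3): β-rule — branch into F p1  //  T p3.
          branch 2.2.1 (add F p1):
            ○ open, literals {p1=false}.
          branch 2.2.2 (add T p3):
            ○ open, literals {p3=true}.
1 branch closed, 5 open.
Each open branch fixes some atoms; the unmentioned ones are free. Counting distinct full assignments: branch {p2=true} (p1, p3, p4) contributes 8 new; branch {p1=false} (p2, p3, p4) contributes 4 new; branch {p2=false} (p1, p3, p4) contributes 4 new; branch {p1=false} (p2, p3, p4) contributes 0 new; branch {p3=true} (p1, p2, p4) contributes 0 new. Total: 16.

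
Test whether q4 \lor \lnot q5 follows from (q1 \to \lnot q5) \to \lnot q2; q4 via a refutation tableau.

Yes

Initial set: {T ((q1 \to \lnot q5) \to \lnot q2); T q4; F (q4 \lor \lnot q5)}.
F (q4 \lor \lnot q5): α-rule — add F q4, F \lnot q5.
× closes — contains both q4 and \lnot q4.
All 1 branch closes.
Every branch closed, so the premises entail the conclusion.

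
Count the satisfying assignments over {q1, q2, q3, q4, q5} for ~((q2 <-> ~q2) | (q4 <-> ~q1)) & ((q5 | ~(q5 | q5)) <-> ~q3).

8

Initial set: {(~((q2 <-> ~q2) | (q4 <-> ~q1)) & ((q5 | ~(q5 | q5)) <-> ~q3))}.
(~((q2 <-> ~q2) | (q4 <-> ~q1)) & ((q5 | ~(q5 | q5)) <-> ~q3)): α-rule — add ~((q2 <-> ~q2) | (q4 <-> ~q1)), ((q5 | ~(q5 | q5)) <-> ~q3).
~((q2 <-> ~q2) | (q4 <-> ~q1)): α-rule — add ~(q2 <-> ~q2), ~(q4 <-> ~q1).
((q5 | ~(q5 | q5)) <-> ~q3): β-rule — branch into (q5 | ~(q5 | q5)), ~q3  //  ~(q5 | ~(q5 | q5)), ~~q3.
  branch 1 (add (q5 | ~(q5 | q5)), ~q3):
    ~(q2 <-> ~q2): β-rule — branch into q2, ~~q2  //  ~q2, ~q2.
      branch 1.1 (add q2, ~~q2):
        ~(q4 <-> ~q1): β-rule — branch into q4, ~~q1  //  ~q4, ~q1.
          branch 1.1.1 (add q4, ~~q1):
            (q5 | ~(q5 | q5)): β-rule — branch into q5  //  ~(q5 | q5).
              branch 1.1.1.1 (add q5):
                ○ open, literals {q1=1, q2=1, q3=0, q4=1, q5=1}.
              branch 1.1.1.2 (add ~(q5 | q5)):
                ~(q5 | q5): α-rule — add ~q5, ~q5.
                ○ open, literals {q1=1, q2=1, q3=0, q4=1, q5=0}.
          branch 1.1.2 (add ~q4, ~q1):
            (q5 | ~(q5 | q5)): β-rule — branch into q5  //  ~(q5 | q5).
              branch 1.1.2.1 (add q5):
                ○ open, literals {q1=0, q2=1, q3=0, q4=0, q5=1}.
              branch 1.1.2.2 (add ~(q5 | q5)):
                ~(q5 | q5): α-rule — add ~q5, ~q5.
                ○ open, literals {q1=0, q2=1, q3=0, q4=0, q5=0}.
      branch 1.2 (add ~q2, ~q2):
        ~(q4 <-> ~q1): β-rule — branch into q4, ~~q1  //  ~q4, ~q1.
          branch 1.2.1 (add q4, ~~q1):
            (q5 | ~(q5 | q5)): β-rule — branch into q5  //  ~(q5 | q5).
              branch 1.2.1.1 (add q5):
                ○ open, literals {q1=1, q2=0, q3=0, q4=1, q5=1}.
              branch 1.2.1.2 (add ~(q5 | q5)):
                ~(q5 | q5): α-rule — add ~q5, ~q5.
                ○ open, literals {q1=1, q2=0, q3=0, q4=1, q5=0}.
          branch 1.2.2 (add ~q4, ~q1):
            (q5 | ~(q5 | q5)): β-rule — branch into q5  //  ~(q5 | q5).
              branch 1.2.2.1 (add q5):
                ○ open, literals {q1=0, q2=0, q3=0, q4=0, q5=1}.
              branch 1.2.2.2 (add ~(q5 | q5)):
                ~(q5 | q5): α-rule — add ~q5, ~q5.
                ○ open, literals {q1=0, q2=0, q3=0, q4=0, q5=0}.
  branch 2 (add ~(q5 | ~(q5 | q5)), ~~q3):
    ~(q5 | ~(q5 | q5)): α-rule — add ~q5, ~~(q5 | q5).
    ~(q2 <-> ~q2): β-rule — branch into q2, ~~q2  //  ~q2, ~q2.
      branch 2.1 (add q2, ~~q2):
        ~(q4 <-> ~q1): β-rule — branch into q4, ~~q1  //  ~q4, ~q1.
          branch 2.1.1 (add q4, ~~q1):
            ~~(q5 | q5): β-rule — branch into q5  //  q5.
              branch 2.1.1.1 (add q5):
                × closes — contains both q5 and ~q5.
              branch 2.1.1.2 (add q5):
                × closes — contains both q5 and ~q5.
          branch 2.1.2 (add ~q4, ~q1):
            ~~(q5 | q5): β-rule — branch into q5  //  q5.
              branch 2.1.2.1 (add q5):
                × closes — contains both q5 and ~q5.
              branch 2.1.2.2 (add q5):
                × closes — contains both q5 and ~q5.
      branch 2.2 (add ~q2, ~q2):
        ~(q4 <-> ~q1): β-rule — branch into q4, ~~q1  //  ~q4, ~q1.
          branch 2.2.1 (add q4, ~~q1):
            ~~(q5 | q5): β-rule — branch into q5  //  q5.
              branch 2.2.1.1 (add q5):
                × closes — contains both q5 and ~q5.
              branch 2.2.1.2 (add q5):
                × closes — contains both q5 and ~q5.
          branch 2.2.2 (add ~q4, ~q1):
            ~~(q5 | q5): β-rule — branch into q5  //  q5.
              branch 2.2.2.1 (add q5):
                × closes — contains both q5 and ~q5.
              branch 2.2.2.2 (add q5):
                × closes — contains both q5 and ~q5.
8 branches closed, 8 open.
Each open branch fixes some atoms; the unmentioned ones are free. Counting distinct full assignments: branch {q1=1, q2=1, q3=0, q4=1, q5=1} (none free) contributes 1 new; branch {q1=1, q2=1, q3=0, q4=1, q5=0} (none free) contributes 1 new; branch {q1=0, q2=1, q3=0, q4=0, q5=1} (none free) contributes 1 new; branch {q1=0, q2=1, q3=0, q4=0, q5=0} (none free) contributes 1 new; branch {q1=1, q2=0, q3=0, q4=1, q5=1} (none free) contributes 1 new; branch {q1=1, q2=0, q3=0, q4=1, q5=0} (none free) contributes 1 new; branch {q1=0, q2=0, q3=0, q4=0, q5=1} (none free) contributes 1 new; branch {q1=0, q2=0, q3=0, q4=0, q5=0} (none free) contributes 1 new. Total: 8.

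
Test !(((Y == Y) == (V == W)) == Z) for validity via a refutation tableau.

Not valid

Assume the negation and expand:
Initial set: {!!(((Y == Y) == (V == W)) == Z)}.
!!(((Y == Y) == (V == W)) == Z): β-rule — branch into ((Y == Y) == (V == W)), Z  //  !((Y == Y) == (V == W)), !Z.
  branch 1 (add ((Y == Y) == (V == W)), Z):
    ((Y == Y) == (V == W)): β-rule — branch into (Y == Y), (V == W)  //  !(Y == Y), !(V == W).
      branch 1.1 (add (Y == Y), (V == W)):
        (Y == Y): β-rule — branch into Y, Y  //  !Y, !Y.
          branch 1.1.1 (add Y, Y):
            (V == W): β-rule — branch into V, W  //  !V, !W.
              branch 1.1.1.1 (add V, W):
                ○ open, literals {V=1, W=1, Y=1, Z=1}.
              branch 1.1.1.2 (add !V, !W):
                ○ open, literals {V=0, W=0, Y=1, Z=1}.
          branch 1.1.2 (add !Y, !Y):
            (V == W): β-rule — branch into V, W  //  !V, !W.
              branch 1.1.2.1 (add V, W):
                ○ open, literals {V=1, W=1, Y=0, Z=1}.
              branch 1.1.2.2 (add !V, !W):
                ○ open, literals {V=0, W=0, Y=0, Z=1}.
      branch 1.2 (add !(Y == Y), !(V == W)):
        !(Y == Y): β-rule — branch into Y, !Y  //  !Y, Y.
          branch 1.2.1 (add Y, !Y):
            × closes — contains both Y and !Y.
          branch 1.2.2 (add !Y, Y):
            × closes — contains both Y and !Y.
  branch 2 (add !((Y == Y) == (V == W)), !Z):
    !((Y == Y) == (V == W)): β-rule — branch into (Y == Y), !(V == W)  //  !(Y == Y), (V == W).
      branch 2.1 (add (Y == Y), !(V == W)):
        (Y == Y): β-rule — branch into Y, Y  //  !Y, !Y.
          branch 2.1.1 (add Y, Y):
            !(V == W): β-rule — branch into V, !W  //  !V, W.
              branch 2.1.1.1 (add V, !W):
                ○ open, literals {V=1, W=0, Y=1, Z=0}.
              branch 2.1.1.2 (add !V, W):
                ○ open, literals {V=0, W=1, Y=1, Z=0}.
          branch 2.1.2 (add !Y, !Y):
            !(V == W): β-rule — branch into V, !W  //  !V, W.
              branch 2.1.2.1 (add V, !W):
                ○ open, literals {V=1, W=0, Y=0, Z=0}.
              branch 2.1.2.2 (add !V, W):
                ○ open, literals {V=0, W=1, Y=0, Z=0}.
      branch 2.2 (add !(Y == Y), (V == W)):
        !(Y == Y): β-rule — branch into Y, !Y  //  !Y, Y.
          branch 2.2.1 (add Y, !Y):
            × closes — contains both Y and !Y.
          branch 2.2.2 (add !Y, Y):
            × closes — contains both Y and !Y.
4 branches closed, 8 open.
An open branch gives a countermodel: V=1, W=1, Y=1, Z=1 (unmentioned atoms arbitrary); under it the original formula is false.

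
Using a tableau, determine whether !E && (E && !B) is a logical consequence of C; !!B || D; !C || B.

No

Initial set: {C; (!!B || D); (!C || B); !(!E && (E && !B))}.
(!!B || D): β-rule — branch into !!B  //  D.
  branch 1 (add !!B):
    !!B: drop double negation, giving B.
    (!C || B): β-rule — branch into !C  //  B.
      branch 1.1 (add !C):
        × closes — contains both C and !C.
      branch 1.2 (add B):
        !(!E && (E && !B)): β-rule — branch into !!E  //  !(E && !B).
          branch 1.2.1 (add !!E):
            ○ open, literals {B=T, C=T, E=T}.
          branch 1.2.2 (add !(E && !B)):
            !(E && !B): β-rule — branch into !E  //  !!B.
              branch 1.2.2.1 (add !E):
                ○ open, literals {B=T, C=T, E=F}.
              branch 1.2.2.2 (add !!B):
                ○ open, literals {B=T, C=T}.
  branch 2 (add D):
    (!C || B): β-rule — branch into !C  //  B.
      branch 2.1 (add !C):
        × closes — contains both C and !C.
      branch 2.2 (add B):
        !(!E && (E && !B)): β-rule — branch into !!E  //  !(E && !B).
          branch 2.2.1 (add !!E):
            ○ open, literals {B=T, C=T, D=T, E=T}.
          branch 2.2.2 (add !(E && !B)):
            !(E && !B): β-rule — branch into !E  //  !!B.
              branch 2.2.2.1 (add !E):
                ○ open, literals {B=T, C=T, D=T, E=F}.
              branch 2.2.2.2 (add !!B):
                ○ open, literals {B=T, C=T, D=T}.
2 branches closed, 6 open.
An open branch gives a countermodel: B=T, C=T, E=T (unmentioned atoms arbitrary); the premises hold there but the conclusion fails.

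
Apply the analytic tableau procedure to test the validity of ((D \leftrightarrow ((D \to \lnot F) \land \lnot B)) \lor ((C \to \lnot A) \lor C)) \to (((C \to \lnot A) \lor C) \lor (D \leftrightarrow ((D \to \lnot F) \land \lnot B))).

Valid

Assume the negation and expand:
Initial set: {\lnot (((D \leftrightarrow ((D \to \lnot F) \land \lnot B)) \lor ((C \to \lnot A) \lor C)) \to (((C \to \lnot A) \lor C) \lor (D \leftrightarrow ((D \to \lnot F) \land \lnot B))))}.
\lnot (((D \leftrightarrow ((D \to \lnot F) \land \lnot B)) \lor ((C \to \lnot A) \lor C)) \to (((C \to \lnot A) \lor C) \lor (D \leftrightarrow ((D \to \lnot F) \land \lnot B)))): α-rule — add ((D \leftrightarrow ((D \to \lnot F) \land \lnot B)) \lor ((C \to \lnot A) \lor C)), \lnot (((C \to \lnot A) \lor C) \lor (D \leftrightarrow ((D \to \lnot F) \land \lnot B))).
\lnot (((C \to \lnot A) \lor C) \lor (D \leftrightarrow ((D \to \lnot F) \land \lnot B))): α-rule — add \lnot ((C \to \lnot A) \lor C), \lnot (D \leftrightarrow ((D \to \lnot F) \land \lnot B)).
\lnot ((C \to \lnot A) \lor C): α-rule — add \lnot (C \to \lnot A), \lnot C.
\lnot (C \to \lnot A): α-rule — add C, \lnot \lnot A.
× closes — contains both C and \lnot C.
All 1 branch closes.
Every branch closed, so the negation is unsatisfiable and the formula is valid.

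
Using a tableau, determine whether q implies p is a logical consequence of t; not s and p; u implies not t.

Yes

Initial set: {t; (not s and p); (u implies not t); not (q implies p)}.
(not s and p): α-rule — add not s, p.
not (q implies p): α-rule — add q, not p.
× closes — contains both p and not p.
All 1 branch closes.
Every branch closed, so the premises entail the conclusion.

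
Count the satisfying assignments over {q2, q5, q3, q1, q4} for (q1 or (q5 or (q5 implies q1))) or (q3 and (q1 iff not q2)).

Initial set: {((q1 or (q5 or (q5 implies q1))) or (q3 and (q1 iff not q2)))}.
((q1 or (q5 or (q5 implies q1))) or (q3 and (q1 iff not q2))): β-rule — branch into (q1 or (q5 or (q5 implies q1)))  //  (q3 and (q1 iff not q2)).
  branch 1 (add (q1 or (q5 or (q5 implies q1)))):
    (q1 or (q5 or (q5 implies q1))): β-rule — branch into q1  //  (q5 or (q5 implies q1)).
      branch 1.1 (add q1):
        ○ open, literals {q1=T}.
      branch 1.2 (add (q5 or (q5 implies q1))):
        (q5 or (q5 implies q1)): β-rule — branch into q5  //  (q5 implies q1).
          branch 1.2.1 (add q5):
            ○ open, literals {q5=T}.
          branch 1.2.2 (add (q5 implies q1)):
            (q5 implies q1): β-rule — branch into not q5  //  q1.
              branch 1.2.2.1 (add not q5):
                ○ open, literals {q5=F}.
              branch 1.2.2.2 (add q1):
                ○ open, literals {q1=T}.
  branch 2 (add (q3 and (q1 iff not q2))):
    (q3 and (q1 iff not q2)): α-rule — add q3, (q1 iff not q2).
    (q1 iff not q2): β-rule — branch into q1, not q2  //  not q1, not not q2.
      branch 2.1 (add q1, not q2):
        ○ open, literals {q1=T, q2=F, q3=T}.
      branch 2.2 (add not q1, not not q2):
        ○ open, literals {q1=F, q2=T, q3=T}.
0 branches closed, 6 open.
Each open branch fixes some atoms; the unmentioned ones are free. Counting distinct full assignments: branch {q1=T} (q2, q5, q3, q4) contributes 16 new; branch {q5=T} (q2, q3, q1, q4) contributes 8 new; branch {q5=F} (q2, q3, q1, q4) contributes 8 new; branch {q1=T} (q2, q5, q3, q4) contributes 0 new; branch {q1=T, q2=F, q3=T} (q5, q4) contributes 0 new; branch {q1=F, q2=T, q3=T} (q5, q4) contributes 0 new. Total: 32.

32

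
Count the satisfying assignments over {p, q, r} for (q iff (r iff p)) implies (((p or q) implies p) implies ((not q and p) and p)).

Initial set: {((q iff (r iff p)) implies (((p or q) implies p) implies ((not q and p) and p)))}.
((q iff (r iff p)) implies (((p or q) implies p) implies ((not q and p) and p))): β-rule — branch into not (q iff (r iff p))  //  (((p or q) implies p) implies ((not q and p) and p)).
  branch 1 (add not (q iff (r iff p))):
    not (q iff (r iff p)): β-rule — branch into q, not (r iff p)  //  not q, (r iff p).
      branch 1.1 (add q, not (r iff p)):
        not (r iff p): β-rule — branch into r, not p  //  not r, p.
          branch 1.1.1 (add r, not p):
            ○ open, literals {p=F, q=T, r=T}.
          branch 1.1.2 (add not r, p):
            ○ open, literals {p=T, q=T, r=F}.
      branch 1.2 (add not q, (r iff p)):
        (r iff p): β-rule — branch into r, p  //  not r, not p.
          branch 1.2.1 (add r, p):
            ○ open, literals {p=T, q=F, r=T}.
          branch 1.2.2 (add not r, not p):
            ○ open, literals {p=F, q=F, r=F}.
  branch 2 (add (((p or q) implies p) implies ((not q and p) and p))):
    (((p or q) implies p) implies ((not q and p) and p)): β-rule — branch into not ((p or q) implies p)  //  ((not q and p) and p).
      branch 2.1 (add not ((p or q) implies p)):
        not ((p or q) implies p): α-rule — add (p or q), not p.
        (p or q): β-rule — branch into p  //  q.
          branch 2.1.1 (add p):
            × closes — contains both p and not p.
          branch 2.1.2 (add q):
            ○ open, literals {p=F, q=T}.
      branch 2.2 (add ((not q and p) and p)):
        ((not q and p) and p): α-rule — add (not q and p), p.
        (not q and p): α-rule — add not q, p.
        ○ open, literals {p=T, q=F}.
1 branch closed, 6 open.
Each open branch fixes some atoms; the unmentioned ones are free. Counting distinct full assignments: branch {p=F, q=T, r=T} (none free) contributes 1 new; branch {p=T, q=T, r=F} (none free) contributes 1 new; branch {p=T, q=F, r=T} (none free) contributes 1 new; branch {p=F, q=F, r=F} (none free) contributes 1 new; branch {p=F, q=T} (r) contributes 1 new; branch {p=T, q=F} (r) contributes 1 new. Total: 6.

6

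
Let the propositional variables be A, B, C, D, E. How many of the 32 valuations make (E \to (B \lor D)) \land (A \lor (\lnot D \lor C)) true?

Initial set: {((E \to (B \lor D)) \land (A \lor (\lnot D \lor C)))}.
((E \to (B \lor D)) \land (A \lor (\lnot D \lor C))): α-rule — add (E \to (B \lor D)), (A \lor (\lnot D \lor C)).
(E \to (B \lor D)): β-rule — branch into \lnot E  //  (B \lor D).
  branch 1 (add \lnot E):
    (A \lor (\lnot D \lor C)): β-rule — branch into A  //  (\lnot D \lor C).
      branch 1.1 (add A):
        ○ open, literals {A=T, E=F}.
      branch 1.2 (add (\lnot D \lor C)):
        (\lnot D \lor C): β-rule — branch into \lnot D  //  C.
          branch 1.2.1 (add \lnot D):
            ○ open, literals {D=F, E=F}.
          branch 1.2.2 (add C):
            ○ open, literals {C=T, E=F}.
  branch 2 (add (B \lor D)):
    (A \lor (\lnot D \lor C)): β-rule — branch into A  //  (\lnot D \lor C).
      branch 2.1 (add A):
        (B \lor D): β-rule — branch into B  //  D.
          branch 2.1.1 (add B):
            ○ open, literals {A=T, B=T}.
          branch 2.1.2 (add D):
            ○ open, literals {A=T, D=T}.
      branch 2.2 (add (\lnot D \lor C)):
        (B \lor D): β-rule — branch into B  //  D.
          branch 2.2.1 (add B):
            (\lnot D \lor C): β-rule — branch into \lnot D  //  C.
              branch 2.2.1.1 (add \lnot D):
                ○ open, literals {B=T, D=F}.
              branch 2.2.1.2 (add C):
                ○ open, literals {B=T, C=T}.
          branch 2.2.2 (add D):
            (\lnot D \lor C): β-rule — branch into \lnot D  //  C.
              branch 2.2.2.1 (add \lnot D):
                × closes — contains both D and \lnot D.
              branch 2.2.2.2 (add C):
                ○ open, literals {C=T, D=T}.
1 branch closed, 8 open.
Each open branch fixes some atoms; the unmentioned ones are free. Counting distinct full assignments: branch {A=T, E=F} (B, C, D) contributes 8 new; branch {D=F, E=F} (A, B, C) contributes 4 new; branch {C=T, E=F} (A, B, D) contributes 2 new; branch {A=T, B=T} (C, D, E) contributes 4 new; branch {A=T, D=T} (B, C, E) contributes 2 new; branch {B=T, D=F} (A, C, E) contributes 2 new; branch {B=T, C=T} (A, D, E) contributes 1 new; branch {C=T, D=T} (A, B, E) contributes 1 new. Total: 24.

24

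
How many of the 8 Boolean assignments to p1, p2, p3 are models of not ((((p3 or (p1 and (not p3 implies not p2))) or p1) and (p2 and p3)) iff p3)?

2

Initial set: {not ((((p3 or (p1 and (not p3 implies not p2))) or p1) and (p2 and p3)) iff p3)}.
not ((((p3 or (p1 and (not p3 implies not p2))) or p1) and (p2 and p3)) iff p3): β-rule — branch into (((p3 or (p1 and (not p3 implies not p2))) or p1) and (p2 and p3)), not p3  //  not (((p3 or (p1 and (not p3 implies not p2))) or p1) and (p2 and p3)), p3.
  branch 1 (add (((p3 or (p1 and (not p3 implies not p2))) or p1) and (p2 and p3)), not p3):
    (((p3 or (p1 and (not p3 implies not p2))) or p1) and (p2 and p3)): α-rule — add ((p3 or (p1 and (not p3 implies not p2))) or p1), (p2 and p3).
    (p2 and p3): α-rule — add p2, p3.
    × closes — contains both p3 and not p3.
  branch 2 (add not (((p3 or (p1 and (not p3 implies not p2))) or p1) and (p2 and p3)), p3):
    not (((p3 or (p1 and (not p3 implies not p2))) or p1) and (p2 and p3)): β-rule — branch into not ((p3 or (p1 and (not p3 implies not p2))) or p1)  //  not (p2 and p3).
      branch 2.1 (add not ((p3 or (p1 and (not p3 implies not p2))) or p1)):
        not ((p3 or (p1 and (not p3 implies not p2))) or p1): α-rule — add not (p3 or (p1 and (not p3 implies not p2))), not p1.
        not (p3 or (p1 and (not p3 implies not p2))): α-rule — add not p3, not (p1 and (not p3 implies not p2)).
        × closes — contains both p3 and not p3.
      branch 2.2 (add not (p2 and p3)):
        not (p2 and p3): β-rule — branch into not p2  //  not p3.
          branch 2.2.1 (add not p2):
            ○ open, literals {p2=0, p3=1}.
          branch 2.2.2 (add not p3):
            × closes — contains both p3 and not p3.
3 branches closed, 1 open.
Each open branch fixes some atoms; the unmentioned ones are free. Counting distinct full assignments: branch {p2=0, p3=1} (p1) contributes 2 new. Total: 2.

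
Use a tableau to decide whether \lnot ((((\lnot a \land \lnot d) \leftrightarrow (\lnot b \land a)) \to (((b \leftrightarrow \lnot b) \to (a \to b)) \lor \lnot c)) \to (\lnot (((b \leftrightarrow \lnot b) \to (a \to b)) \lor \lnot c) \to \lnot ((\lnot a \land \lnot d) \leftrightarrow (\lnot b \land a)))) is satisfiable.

Unsatisfiable

Initial set: {\lnot ((((\lnot a \land \lnot d) \leftrightarrow (\lnot b \land a)) \to (((b \leftrightarrow \lnot b) \to (a \to b)) \lor \lnot c)) \to (\lnot (((b \leftrightarrow \lnot b) \to (a \to b)) \lor \lnot c) \to \lnot ((\lnot a \land \lnot d) \leftrightarrow (\lnot b \land a))))}.
\lnot ((((\lnot a \land \lnot d) \leftrightarrow (\lnot b \land a)) \to (((b \leftrightarrow \lnot b) \to (a \to b)) \lor \lnot c)) \to (\lnot (((b \leftrightarrow \lnot b) \to (a \to b)) \lor \lnot c) \to \lnot ((\lnot a \land \lnot d) \leftrightarrow (\lnot b \land a)))): α-rule — add (((\lnot a \land \lnot d) \leftrightarrow (\lnot b \land a)) \to (((b \leftrightarrow \lnot b) \to (a \to b)) \lor \lnot c)), \lnot (\lnot (((b \leftrightarrow \lnot b) \to (a \to b)) \lor \lnot c) \to \lnot ((\lnot a \land \lnot d) \leftrightarrow (\lnot b \land a))).
\lnot (\lnot (((b \leftrightarrow \lnot b) \to (a \to b)) \lor \lnot c) \to \lnot ((\lnot a \land \lnot d) \leftrightarrow (\lnot b \land a))): α-rule — add \lnot (((b \leftrightarrow \lnot b) \to (a \to b)) \lor \lnot c), \lnot \lnot ((\lnot a \land \lnot d) \leftrightarrow (\lnot b \land a)).
\lnot (((b \leftrightarrow \lnot b) \to (a \to b)) \lor \lnot c): α-rule — add \lnot ((b \leftrightarrow \lnot b) \to (a \to b)), \lnot \lnot c.
\lnot ((b \leftrightarrow \lnot b) \to (a \to b)): α-rule — add (b \leftrightarrow \lnot b), \lnot (a \to b).
\lnot (a \to b): α-rule — add a, \lnot b.
(((\lnot a \land \lnot d) \leftrightarrow (\lnot b \land a)) \to (((b \leftrightarrow \lnot b) \to (a \to b)) \lor \lnot c)): β-rule — branch into \lnot ((\lnot a \land \lnot d) \leftrightarrow (\lnot b \land a))  //  (((b \leftrightarrow \lnot b) \to (a \to b)) \lor \lnot c).
  branch 1 (add \lnot ((\lnot a \land \lnot d) \leftrightarrow (\lnot b \land a))):
    \lnot \lnot ((\lnot a \land \lnot d) \leftrightarrow (\lnot b \land a)): β-rule — branch into (\lnot a \land \lnot d), (\lnot b \land a)  //  \lnot (\lnot a \land \lnot d), \lnot (\lnot b \land a).
      branch 1.1 (add (\lnot a \land \lnot d), (\lnot b \land a)):
        (\lnot a \land \lnot d): α-rule — add \lnot a, \lnot d.
        × closes — contains both a and \lnot a.
      branch 1.2 (add \lnot (\lnot a \land \lnot d), \lnot (\lnot b \land a)):
        (b \leftrightarrow \lnot b): β-rule — branch into b, \lnot b  //  \lnot b, \lnot \lnot b.
          branch 1.2.1 (add b, \lnot b):
            × closes — contains both b and \lnot b.
          branch 1.2.2 (add \lnot b, \lnot \lnot b):
            × closes — contains both b and \lnot b.
  branch 2 (add (((b \leftrightarrow \lnot b) \to (a \to b)) \lor \lnot c)):
    \lnot \lnot ((\lnot a \land \lnot d) \leftrightarrow (\lnot b \land a)): β-rule — branch into (\lnot a \land \lnot d), (\lnot b \land a)  //  \lnot (\lnot a \land \lnot d), \lnot (\lnot b \land a).
      branch 2.1 (add (\lnot a \land \lnot d), (\lnot b \land a)):
        (\lnot a \land \lnot d): α-rule — add \lnot a, \lnot d.
        × closes — contains both a and \lnot a.
      branch 2.2 (add \lnot (\lnot a \land \lnot d), \lnot (\lnot b \land a)):
        (b \leftrightarrow \lnot b): β-rule — branch into b, \lnot b  //  \lnot b, \lnot \lnot b.
          branch 2.2.1 (add b, \lnot b):
            × closes — contains both b and \lnot b.
          branch 2.2.2 (add \lnot b, \lnot \lnot b):
            × closes — contains both b and \lnot b.
All 6 branches close.
Every branch closed; the formula is unsatisfiable.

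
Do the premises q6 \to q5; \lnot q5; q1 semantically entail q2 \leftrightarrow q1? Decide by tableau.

Initial set: {(q6 \to q5); \lnot q5; q1; \lnot (q2 \leftrightarrow q1)}.
(q6 \to q5): β-rule — branch into \lnot q6  //  q5.
  branch 1 (add \lnot q6):
    \lnot (q2 \leftrightarrow q1): β-rule — branch into q2, \lnot q1  //  \lnot q2, q1.
      branch 1.1 (add q2, \lnot q1):
        × closes — contains both q1 and \lnot q1.
      branch 1.2 (add \lnot q2, q1):
        ○ open, literals {q1=1, q2=0, q5=0, q6=0}.
  branch 2 (add q5):
    × closes — contains both q5 and \lnot q5.
2 branches closed, 1 open.
An open branch gives a countermodel: q1=1, q2=0, q5=0, q6=0 (unmentioned atoms arbitrary); the premises hold there but the conclusion fails.

No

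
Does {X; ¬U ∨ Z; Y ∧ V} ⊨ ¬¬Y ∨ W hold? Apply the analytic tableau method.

Yes

Initial set: {X; (¬U ∨ Z); (Y ∧ V); ¬(¬¬Y ∨ W)}.
(Y ∧ V): α-rule — add Y, V.
¬(¬¬Y ∨ W): α-rule — add ¬¬¬Y, ¬W.
¬¬¬Y: drop double negation, giving ¬Y.
× closes — contains both Y and ¬Y.
All 1 branch closes.
Every branch closed, so the premises entail the conclusion.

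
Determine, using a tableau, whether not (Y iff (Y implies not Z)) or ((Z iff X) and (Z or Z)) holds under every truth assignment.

Not valid

Assume the negation and expand:
Initial set: {not (not (Y iff (Y implies not Z)) or ((Z iff X) and (Z or Z)))}.
not (not (Y iff (Y implies not Z)) or ((Z iff X) and (Z or Z))): α-rule — add not not (Y iff (Y implies not Z)), not ((Z iff X) and (Z or Z)).
not not (Y iff (Y implies not Z)): β-rule — branch into Y, (Y implies not Z)  //  not Y, not (Y implies not Z).
  branch 1 (add Y, (Y implies not Z)):
    not ((Z iff X) and (Z or Z)): β-rule — branch into not (Z iff X)  //  not (Z or Z).
      branch 1.1 (add not (Z iff X)):
        (Y implies not Z): β-rule — branch into not Y  //  not Z.
          branch 1.1.1 (add not Y):
            × closes — contains both Y and not Y.
          branch 1.1.2 (add not Z):
            not (Z iff X): β-rule — branch into Z, not X  //  not Z, X.
              branch 1.1.2.1 (add Z, not X):
                × closes — contains both Z and not Z.
              branch 1.1.2.2 (add not Z, X):
                ○ open, literals {X=true, Y=true, Z=false}.
      branch 1.2 (add not (Z or Z)):
        not (Z or Z): α-rule — add not Z, not Z.
        (Y implies not Z): β-rule — branch into not Y  //  not Z.
          branch 1.2.1 (add not Y):
            × closes — contains both Y and not Y.
          branch 1.2.2 (add not Z):
            ○ open, literals {Y=true, Z=false}.
  branch 2 (add not Y, not (Y implies not Z)):
    not (Y implies not Z): α-rule — add Y, not not Z.
    × closes — contains both Y and not Y.
4 branches closed, 2 open.
An open branch gives a countermodel: X=true, Y=true, Z=false (unmentioned atoms arbitrary); under it the original formula is false.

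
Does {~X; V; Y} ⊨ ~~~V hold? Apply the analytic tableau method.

Initial set: {~X; V; Y; ~~~~V}.
~~~~V: drop double negation, giving ~~V.
○ open, literals {V=T, X=F, Y=T}.
0 branches closed, 1 open.
An open branch gives a countermodel: V=T, X=F, Y=T (unmentioned atoms arbitrary); the premises hold there but the conclusion fails.

No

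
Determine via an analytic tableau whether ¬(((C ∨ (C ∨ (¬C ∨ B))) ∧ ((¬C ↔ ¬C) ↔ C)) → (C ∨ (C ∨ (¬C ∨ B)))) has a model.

Unsatisfiable

Initial set: {¬(((C ∨ (C ∨ (¬C ∨ B))) ∧ ((¬C ↔ ¬C) ↔ C)) → (C ∨ (C ∨ (¬C ∨ B))))}.
¬(((C ∨ (C ∨ (¬C ∨ B))) ∧ ((¬C ↔ ¬C) ↔ C)) → (C ∨ (C ∨ (¬C ∨ B)))): α-rule — add ((C ∨ (C ∨ (¬C ∨ B))) ∧ ((¬C ↔ ¬C) ↔ C)), ¬(C ∨ (C ∨ (¬C ∨ B))).
((C ∨ (C ∨ (¬C ∨ B))) ∧ ((¬C ↔ ¬C) ↔ C)): α-rule — add (C ∨ (C ∨ (¬C ∨ B))), ((¬C ↔ ¬C) ↔ C).
¬(C ∨ (C ∨ (¬C ∨ B))): α-rule — add ¬C, ¬(C ∨ (¬C ∨ B)).
¬(C ∨ (¬C ∨ B)): α-rule — add ¬C, ¬(¬C ∨ B).
¬(¬C ∨ B): α-rule — add ¬¬C, ¬B.
× closes — contains both C and ¬C.
All 1 branch closes.
Every branch closed; the formula is unsatisfiable.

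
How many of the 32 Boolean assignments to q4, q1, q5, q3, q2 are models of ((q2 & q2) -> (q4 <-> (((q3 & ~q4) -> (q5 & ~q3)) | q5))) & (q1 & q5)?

6

Initial set: {(((q2 & q2) -> (q4 <-> (((q3 & ~q4) -> (q5 & ~q3)) | q5))) & (q1 & q5))}.
(((q2 & q2) -> (q4 <-> (((q3 & ~q4) -> (q5 & ~q3)) | q5))) & (q1 & q5)): α-rule — add ((q2 & q2) -> (q4 <-> (((q3 & ~q4) -> (q5 & ~q3)) | q5))), (q1 & q5).
(q1 & q5): α-rule — add q1, q5.
((q2 & q2) -> (q4 <-> (((q3 & ~q4) -> (q5 & ~q3)) | q5))): β-rule — branch into ~(q2 & q2)  //  (q4 <-> (((q3 & ~q4) -> (q5 & ~q3)) | q5)).
  branch 1 (add ~(q2 & q2)):
    ~(q2 & q2): β-rule — branch into ~q2  //  ~q2.
      branch 1.1 (add ~q2):
        ○ open, literals {q1=1, q2=0, q5=1}.
      branch 1.2 (add ~q2):
        ○ open, literals {q1=1, q2=0, q5=1}.
  branch 2 (add (q4 <-> (((q3 & ~q4) -> (q5 & ~q3)) | q5))):
    (q4 <-> (((q3 & ~q4) -> (q5 & ~q3)) | q5)): β-rule — branch into q4, (((q3 & ~q4) -> (q5 & ~q3)) | q5)  //  ~q4, ~(((q3 & ~q4) -> (q5 & ~q3)) | q5).
      branch 2.1 (add q4, (((q3 & ~q4) -> (q5 & ~q3)) | q5)):
        (((q3 & ~q4) -> (q5 & ~q3)) | q5): β-rule — branch into ((q3 & ~q4) -> (q5 & ~q3))  //  q5.
          branch 2.1.1 (add ((q3 & ~q4) -> (q5 & ~q3))):
            ((q3 & ~q4) -> (q5 & ~q3)): β-rule — branch into ~(q3 & ~q4)  //  (q5 & ~q3).
              branch 2.1.1.1 (add ~(q3 & ~q4)):
                ~(q3 & ~q4): β-rule — branch into ~q3  //  ~~q4.
                  branch 2.1.1.1.1 (add ~q3):
                    ○ open, literals {q1=1, q3=0, q4=1, q5=1}.
                  branch 2.1.1.1.2 (add ~~q4):
                    ○ open, literals {q1=1, q4=1, q5=1}.
              branch 2.1.1.2 (add (q5 & ~q3)):
                (q5 & ~q3): α-rule — add q5, ~q3.
                ○ open, literals {q1=1, q3=0, q4=1, q5=1}.
          branch 2.1.2 (add q5):
            ○ open, literals {q1=1, q4=1, q5=1}.
      branch 2.2 (add ~q4, ~(((q3 & ~q4) -> (q5 & ~q3)) | q5)):
        ~(((q3 & ~q4) -> (q5 & ~q3)) | q5): α-rule — add ~((q3 & ~q4) -> (q5 & ~q3)), ~q5.
        × closes — contains both q5 and ~q5.
1 branch closed, 6 open.
Each open branch fixes some atoms; the unmentioned ones are free. Counting distinct full assignments: branch {q1=1, q2=0, q5=1} (q4, q3) contributes 4 new; branch {q1=1, q2=0, q5=1} (q4, q3) contributes 0 new; branch {q1=1, q3=0, q4=1, q5=1} (q2) contributes 1 new; branch {q1=1, q4=1, q5=1} (q3, q2) contributes 1 new; branch {q1=1, q3=0, q4=1, q5=1} (q2) contributes 0 new; branch {q1=1, q4=1, q5=1} (q3, q2) contributes 0 new. Total: 6.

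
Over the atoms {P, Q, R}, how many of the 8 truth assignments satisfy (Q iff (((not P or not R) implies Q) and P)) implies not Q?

6

Initial set: {((Q iff (((not P or not R) implies Q) and P)) implies not Q)}.
((Q iff (((not P or not R) implies Q) and P)) implies not Q): β-rule — branch into not (Q iff (((not P or not R) implies Q) and P))  //  not Q.
  branch 1 (add not (Q iff (((not P or not R) implies Q) and P))):
    not (Q iff (((not P or not R) implies Q) and P)): β-rule — branch into Q, not (((not P or not R) implies Q) and P)  //  not Q, (((not P or not R) implies Q) and P).
      branch 1.1 (add Q, not (((not P or not R) implies Q) and P)):
        not (((not P or not R) implies Q) and P): β-rule — branch into not ((not P or not R) implies Q)  //  not P.
          branch 1.1.1 (add not ((not P or not R) implies Q)):
            not ((not P or not R) implies Q): α-rule — add (not P or not R), not Q.
            × closes — contains both Q and not Q.
          branch 1.1.2 (add not P):
            ○ open, literals {P=false, Q=true}.
      branch 1.2 (add not Q, (((not P or not R) implies Q) and P)):
        (((not P or not R) implies Q) and P): α-rule — add ((not P or not R) implies Q), P.
        ((not P or not R) implies Q): β-rule — branch into not (not P or not R)  //  Q.
          branch 1.2.1 (add not (not P or not R)):
            not (not P or not R): α-rule — add not not P, not not R.
            ○ open, literals {P=true, Q=false, R=true}.
          branch 1.2.2 (add Q):
            × closes — contains both Q and not Q.
  branch 2 (add not Q):
    ○ open, literals {Q=false}.
2 branches closed, 3 open.
Each open branch fixes some atoms; the unmentioned ones are free. Counting distinct full assignments: branch {P=false, Q=true} (R) contributes 2 new; branch {P=true, Q=false, R=true} (none free) contributes 1 new; branch {Q=false} (P, R) contributes 3 new. Total: 6.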